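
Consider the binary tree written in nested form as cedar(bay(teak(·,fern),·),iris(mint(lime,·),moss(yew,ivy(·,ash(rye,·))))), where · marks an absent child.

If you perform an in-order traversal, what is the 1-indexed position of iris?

7

In-order visits the left subtree, then the node, then the right subtree.
At cedar: go left to bay.
  At bay: go left to teak.
    At teak: no left child.
    Visit teak.
    At teak: go right to fern.
      fern is a leaf — visit fern.
  Visit bay.
  At bay: no right child.
Visit cedar.
At cedar: go right to iris.
  At iris: go left to mint.
    At mint: go left to lime.
      lime is a leaf — visit lime.
    Visit mint.
    At mint: no right child.
  Visit iris.
  At iris: go right to moss.
    At moss: go left to yew.
      yew is a leaf — visit yew.
    Visit moss.
    At moss: go right to ivy.
      At ivy: no left child.
      Visit ivy.
      At ivy: go right to ash.
        At ash: go left to rye.
          rye is a leaf — visit rye.
        Visit ash.
        At ash: no right child.
Full in-order sequence: teak, fern, bay, cedar, lime, mint, iris, yew, moss, ivy, rye, ash.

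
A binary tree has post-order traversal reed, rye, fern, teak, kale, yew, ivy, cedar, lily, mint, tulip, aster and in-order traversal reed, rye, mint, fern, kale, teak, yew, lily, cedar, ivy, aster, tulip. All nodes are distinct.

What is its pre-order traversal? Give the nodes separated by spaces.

aster mint rye reed lily yew kale fern teak cedar ivy tulip

The last element of post-order is the root; it splits in-order into left and right subtrees.
Root aster: left subtree has 10 nodes {reed, rye, mint, fern, kale, teak, yew, lily, cedar, ivy}, right has 1 {tulip}.
  Root mint: left subtree has 2 nodes {reed, rye}, right has 7 {fern, kale, teak, yew, lily, cedar, ivy}.
    Root rye: left subtree has 1 node {reed}, right has 0 { }.
    Root lily: left subtree has 4 nodes {fern, kale, teak, yew}, right has 2 {cedar, ivy}.
      Root yew: left subtree has 3 nodes {fern, kale, teak}, right has 0 { }.
        Root kale: left subtree has 1 node {fern}, right has 1 {teak}.
      Root cedar: left subtree has 0 nodes { }, right has 1 {ivy}.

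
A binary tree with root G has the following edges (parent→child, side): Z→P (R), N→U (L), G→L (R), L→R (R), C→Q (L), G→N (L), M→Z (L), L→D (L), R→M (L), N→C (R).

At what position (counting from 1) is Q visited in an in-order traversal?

In-order visits the left subtree, then the node, then the right subtree.
At G: go left to N.
  At N: go left to U.
    U is a leaf — visit U.
  Visit N.
  At N: go right to C.
    At C: go left to Q.
      Q is a leaf — visit Q.
    Visit C.
    At C: no right child.
Visit G.
At G: go right to L.
  At L: go left to D.
    D is a leaf — visit D.
  Visit L.
  At L: go right to R.
    At R: go left to M.
      At M: go left to Z.
        At Z: no left child.
        Visit Z.
        At Z: go right to P.
          P is a leaf — visit P.
      Visit M.
      At M: no right child.
    Visit R.
    At R: no right child.
Full in-order sequence: U, N, Q, C, G, D, L, Z, P, M, R.

3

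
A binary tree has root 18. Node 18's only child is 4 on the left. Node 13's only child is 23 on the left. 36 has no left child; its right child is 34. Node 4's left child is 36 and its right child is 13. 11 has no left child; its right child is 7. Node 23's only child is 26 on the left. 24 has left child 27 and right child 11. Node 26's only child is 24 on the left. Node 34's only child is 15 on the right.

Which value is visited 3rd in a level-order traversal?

Level-order visits nodes level by level from the root, left to right within each level.
Level 0: 18
Level 1: 4
Level 2: 36, 13
Level 3: 34, 23
Level 4: 15, 26
Level 5: 24
Level 6: 27, 11
Level 7: 7
Full level-order sequence: 18, 4, 36, 13, 34, 23, 15, 26, 24, 27, 11, 7.

36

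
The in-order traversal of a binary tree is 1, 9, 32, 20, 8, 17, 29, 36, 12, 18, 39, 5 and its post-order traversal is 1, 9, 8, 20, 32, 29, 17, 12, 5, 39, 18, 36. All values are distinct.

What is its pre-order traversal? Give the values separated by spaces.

36 17 32 9 1 20 8 29 18 12 39 5

The last element of post-order is the root; it splits in-order into left and right subtrees.
Root 36: left subtree has 7 nodes {1, 9, 32, 20, 8, 17, 29}, right has 4 {12, 18, 39, 5}.
  Root 17: left subtree has 5 nodes {1, 9, 32, 20, 8}, right has 1 {29}.
    Root 32: left subtree has 2 nodes {1, 9}, right has 2 {20, 8}.
      Root 9: left subtree has 1 node {1}, right has 0 { }.
      Root 20: left subtree has 0 nodes { }, right has 1 {8}.
  Root 18: left subtree has 1 node {12}, right has 2 {39, 5}.
    Root 39: left subtree has 0 nodes { }, right has 1 {5}.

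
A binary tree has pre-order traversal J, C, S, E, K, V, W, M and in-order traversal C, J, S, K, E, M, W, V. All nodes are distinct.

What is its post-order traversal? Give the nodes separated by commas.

C, K, M, W, V, E, S, J

The first element of pre-order is the root; it splits in-order into left and right subtrees.
Root J: left subtree has 1 node {C}, right has 6 {S, K, E, M, W, V}.
  Root S: left subtree has 0 nodes { }, right has 5 {K, E, M, W, V}.
    Root E: left subtree has 1 node {K}, right has 3 {M, W, V}.
      Root V: left subtree has 2 nodes {M, W}, right has 0 { }.
        Root W: left subtree has 1 node {M}, right has 0 { }.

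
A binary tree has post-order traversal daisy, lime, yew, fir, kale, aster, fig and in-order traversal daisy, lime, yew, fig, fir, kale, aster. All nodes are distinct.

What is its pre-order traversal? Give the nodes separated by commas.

The last element of post-order is the root; it splits in-order into left and right subtrees.
Root fig: left subtree has 3 nodes {daisy, lime, yew}, right has 3 {fir, kale, aster}.
  Root yew: left subtree has 2 nodes {daisy, lime}, right has 0 { }.
    Root lime: left subtree has 1 node {daisy}, right has 0 { }.
  Root aster: left subtree has 2 nodes {fir, kale}, right has 0 { }.
    Root kale: left subtree has 1 node {fir}, right has 0 { }.

fig, yew, lime, daisy, aster, kale, fir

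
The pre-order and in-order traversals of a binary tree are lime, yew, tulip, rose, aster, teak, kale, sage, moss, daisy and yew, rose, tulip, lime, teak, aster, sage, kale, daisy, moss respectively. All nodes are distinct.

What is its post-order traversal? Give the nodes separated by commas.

rose, tulip, yew, teak, sage, daisy, moss, kale, aster, lime

The first element of pre-order is the root; it splits in-order into left and right subtrees.
Root lime: left subtree has 3 nodes {yew, rose, tulip}, right has 6 {teak, aster, sage, kale, daisy, moss}.
  Root yew: left subtree has 0 nodes { }, right has 2 {rose, tulip}.
    Root tulip: left subtree has 1 node {rose}, right has 0 { }.
  Root aster: left subtree has 1 node {teak}, right has 4 {sage, kale, daisy, moss}.
    Root kale: left subtree has 1 node {sage}, right has 2 {daisy, moss}.
      Root moss: left subtree has 1 node {daisy}, right has 0 { }.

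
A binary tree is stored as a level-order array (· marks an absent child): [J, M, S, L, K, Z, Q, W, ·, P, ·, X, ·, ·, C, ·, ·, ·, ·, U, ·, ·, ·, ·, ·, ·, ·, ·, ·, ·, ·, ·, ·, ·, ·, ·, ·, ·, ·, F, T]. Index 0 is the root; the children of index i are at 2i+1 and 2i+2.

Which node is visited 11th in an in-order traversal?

Z

In-order visits the left subtree, then the node, then the right subtree.
At J: go left to M.
  At M: go left to L.
    At L: go left to W.
      W is a leaf — visit W.
    Visit L.
    At L: no right child.
  Visit M.
  At M: go right to K.
    At K: go left to P.
      At P: go left to U.
        At U: go left to F.
          F is a leaf — visit F.
        Visit U.
        At U: go right to T.
          T is a leaf — visit T.
      Visit P.
      At P: no right child.
    Visit K.
    At K: no right child.
Visit J.
At J: go right to S.
  At S: go left to Z.
    At Z: go left to X.
      X is a leaf — visit X.
    Visit Z.
    At Z: no right child.
  Visit S.
  At S: go right to Q.
    At Q: no left child.
    Visit Q.
    At Q: go right to C.
      C is a leaf — visit C.
Full in-order sequence: W, L, M, F, U, T, P, K, J, X, Z, S, Q, C.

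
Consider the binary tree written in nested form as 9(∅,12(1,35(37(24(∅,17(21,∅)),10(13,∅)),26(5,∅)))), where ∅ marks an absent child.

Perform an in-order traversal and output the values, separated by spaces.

9 1 12 24 21 17 37 13 10 35 5 26

In-order visits the left subtree, then the node, then the right subtree.
At 9: no left child.
Visit 9.
At 9: go right to 12.
  At 12: go left to 1.
    1 is a leaf — visit 1.
  Visit 12.
  At 12: go right to 35.
    At 35: go left to 37.
      At 37: go left to 24.
        At 24: no left child.
        Visit 24.
        At 24: go right to 17.
          At 17: go left to 21.
            21 is a leaf — visit 21.
          Visit 17.
          At 17: no right child.
      Visit 37.
      At 37: go right to 10.
        At 10: go left to 13.
          13 is a leaf — visit 13.
        Visit 10.
        At 10: no right child.
    Visit 35.
    At 35: go right to 26.
      At 26: go left to 5.
        5 is a leaf — visit 5.
      Visit 26.
      At 26: no right child.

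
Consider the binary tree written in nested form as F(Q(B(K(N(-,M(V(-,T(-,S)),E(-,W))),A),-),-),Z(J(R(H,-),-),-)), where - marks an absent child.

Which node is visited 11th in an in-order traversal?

In-order visits the left subtree, then the node, then the right subtree.
At F: go left to Q.
  At Q: go left to B.
    At B: go left to K.
      At K: go left to N.
        At N: no left child.
        Visit N.
        At N: go right to M.
          At M: go left to V.
            At V: no left child.
            Visit V.
            At V: go right to T.
              At T: no left child.
              Visit T.
              At T: go right to S.
                S is a leaf — visit S.
          Visit M.
          At M: go right to E.
            At E: no left child.
            Visit E.
            At E: go right to W.
              W is a leaf — visit W.
      Visit K.
      At K: go right to A.
        A is a leaf — visit A.
    Visit B.
    At B: no right child.
  Visit Q.
  At Q: no right child.
Visit F.
At F: go right to Z.
  At Z: go left to J.
    At J: go left to R.
      At R: go left to H.
        H is a leaf — visit H.
      Visit R.
      At R: no right child.
    Visit J.
    At J: no right child.
  Visit Z.
  At Z: no right child.
Full in-order sequence: N, V, T, S, M, E, W, K, A, B, Q, F, H, R, J, Z.

Q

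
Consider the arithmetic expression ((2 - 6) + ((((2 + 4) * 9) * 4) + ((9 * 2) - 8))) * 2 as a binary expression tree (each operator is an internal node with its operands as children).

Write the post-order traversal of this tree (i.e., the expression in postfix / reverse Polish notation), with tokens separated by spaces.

Post-order on an expression tree gives postfix notation: for each operator, emit left operand, right operand, then the operator.

2 6 - 2 4 + 9 * 4 * 9 2 * 8 - + + 2 *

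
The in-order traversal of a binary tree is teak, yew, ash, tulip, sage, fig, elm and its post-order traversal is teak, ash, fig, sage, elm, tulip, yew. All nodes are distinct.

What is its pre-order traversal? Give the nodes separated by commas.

The last element of post-order is the root; it splits in-order into left and right subtrees.
Root yew: left subtree has 1 node {teak}, right has 5 {ash, tulip, sage, fig, elm}.
  Root tulip: left subtree has 1 node {ash}, right has 3 {sage, fig, elm}.
    Root elm: left subtree has 2 nodes {sage, fig}, right has 0 { }.
      Root sage: left subtree has 0 nodes { }, right has 1 {fig}.

yew, teak, tulip, ash, elm, sage, fig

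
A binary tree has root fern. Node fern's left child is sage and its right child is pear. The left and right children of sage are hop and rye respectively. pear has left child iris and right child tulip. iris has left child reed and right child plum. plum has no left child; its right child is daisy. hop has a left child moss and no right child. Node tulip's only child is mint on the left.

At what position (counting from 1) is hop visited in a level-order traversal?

4

Level-order visits nodes level by level from the root, left to right within each level.
Level 0: fern
Level 1: sage, pear
Level 2: hop, rye, iris, tulip
Level 3: moss, reed, plum, mint
Level 4: daisy
Full level-order sequence: fern, sage, pear, hop, rye, iris, tulip, moss, reed, plum, mint, daisy.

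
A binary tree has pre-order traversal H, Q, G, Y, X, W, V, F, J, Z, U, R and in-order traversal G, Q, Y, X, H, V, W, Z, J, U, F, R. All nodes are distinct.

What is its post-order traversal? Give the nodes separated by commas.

The first element of pre-order is the root; it splits in-order into left and right subtrees.
Root H: left subtree has 4 nodes {G, Q, Y, X}, right has 7 {V, W, Z, J, U, F, R}.
  Root Q: left subtree has 1 node {G}, right has 2 {Y, X}.
    Root Y: left subtree has 0 nodes { }, right has 1 {X}.
  Root W: left subtree has 1 node {V}, right has 5 {Z, J, U, F, R}.
    Root F: left subtree has 3 nodes {Z, J, U}, right has 1 {R}.
      Root J: left subtree has 1 node {Z}, right has 1 {U}.

G, X, Y, Q, V, Z, U, J, R, F, W, H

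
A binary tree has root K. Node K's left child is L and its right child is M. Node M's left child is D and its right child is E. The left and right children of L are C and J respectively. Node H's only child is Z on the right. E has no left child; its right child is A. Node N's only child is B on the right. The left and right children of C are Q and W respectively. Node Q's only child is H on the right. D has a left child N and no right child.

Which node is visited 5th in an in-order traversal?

W

In-order visits the left subtree, then the node, then the right subtree.
At K: go left to L.
  At L: go left to C.
    At C: go left to Q.
      At Q: no left child.
      Visit Q.
      At Q: go right to H.
        At H: no left child.
        Visit H.
        At H: go right to Z.
          Z is a leaf — visit Z.
    Visit C.
    At C: go right to W.
      W is a leaf — visit W.
  Visit L.
  At L: go right to J.
    J is a leaf — visit J.
Visit K.
At K: go right to M.
  At M: go left to D.
    At D: go left to N.
      At N: no left child.
      Visit N.
      At N: go right to B.
        B is a leaf — visit B.
    Visit D.
    At D: no right child.
  Visit M.
  At M: go right to E.
    At E: no left child.
    Visit E.
    At E: go right to A.
      A is a leaf — visit A.
Full in-order sequence: Q, H, Z, C, W, L, J, K, N, B, D, M, E, A.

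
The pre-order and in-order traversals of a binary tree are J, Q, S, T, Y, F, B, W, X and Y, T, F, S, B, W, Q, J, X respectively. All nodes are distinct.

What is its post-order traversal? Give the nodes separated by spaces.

The first element of pre-order is the root; it splits in-order into left and right subtrees.
Root J: left subtree has 7 nodes {Y, T, F, S, B, W, Q}, right has 1 {X}.
  Root Q: left subtree has 6 nodes {Y, T, F, S, B, W}, right has 0 { }.
    Root S: left subtree has 3 nodes {Y, T, F}, right has 2 {B, W}.
      Root T: left subtree has 1 node {Y}, right has 1 {F}.
      Root B: left subtree has 0 nodes { }, right has 1 {W}.

Y F T W B S Q X J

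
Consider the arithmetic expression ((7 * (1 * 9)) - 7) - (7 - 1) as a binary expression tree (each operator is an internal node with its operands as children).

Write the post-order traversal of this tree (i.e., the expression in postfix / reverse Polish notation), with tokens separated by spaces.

Post-order on an expression tree gives postfix notation: for each operator, emit left operand, right operand, then the operator.

7 1 9 * * 7 - 7 1 - -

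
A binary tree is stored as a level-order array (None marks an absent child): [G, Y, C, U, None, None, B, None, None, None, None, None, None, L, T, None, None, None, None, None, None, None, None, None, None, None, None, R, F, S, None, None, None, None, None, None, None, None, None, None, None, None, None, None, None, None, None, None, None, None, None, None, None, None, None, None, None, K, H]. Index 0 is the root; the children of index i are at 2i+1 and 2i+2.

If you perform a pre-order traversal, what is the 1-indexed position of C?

4

Pre-order visits the node, then its left subtree, then its right subtree.
Visit G.
At G: go left to Y.
  Visit Y.
  At Y: go left to U.
    U is a leaf — visit U.
  At Y: no right child.
At G: go right to C.
  Visit C.
  At C: no left child.
  At C: go right to B.
    Visit B.
    At B: go left to L.
      Visit L.
      At L: go left to R.
        R is a leaf — visit R.
      At L: go right to F.
        Visit F.
        At F: go left to K.
          K is a leaf — visit K.
        At F: go right to H.
          H is a leaf — visit H.
    At B: go right to T.
      Visit T.
      At T: go left to S.
        S is a leaf — visit S.
      At T: no right child.
Full pre-order sequence: G, Y, U, C, B, L, R, F, K, H, T, S.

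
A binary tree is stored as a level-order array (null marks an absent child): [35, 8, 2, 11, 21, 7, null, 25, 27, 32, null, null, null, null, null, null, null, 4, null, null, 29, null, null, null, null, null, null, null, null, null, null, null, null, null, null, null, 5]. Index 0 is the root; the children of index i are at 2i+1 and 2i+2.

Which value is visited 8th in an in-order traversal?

29

In-order visits the left subtree, then the node, then the right subtree.
At 35: go left to 8.
  At 8: go left to 11.
    At 11: go left to 25.
      25 is a leaf — visit 25.
    Visit 11.
    At 11: go right to 27.
      At 27: go left to 4.
        At 4: no left child.
        Visit 4.
        At 4: go right to 5.
          5 is a leaf — visit 5.
      Visit 27.
      At 27: no right child.
  Visit 8.
  At 8: go right to 21.
    At 21: go left to 32.
      At 32: no left child.
      Visit 32.
      At 32: go right to 29.
        29 is a leaf — visit 29.
    Visit 21.
    At 21: no right child.
Visit 35.
At 35: go right to 2.
  At 2: go left to 7.
    7 is a leaf — visit 7.
  Visit 2.
  At 2: no right child.
Full in-order sequence: 25, 11, 4, 5, 27, 8, 32, 29, 21, 35, 7, 2.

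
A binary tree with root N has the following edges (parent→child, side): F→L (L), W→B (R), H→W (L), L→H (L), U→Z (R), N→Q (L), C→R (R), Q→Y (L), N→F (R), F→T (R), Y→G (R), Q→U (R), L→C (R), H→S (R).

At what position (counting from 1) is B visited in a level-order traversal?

Level-order visits nodes level by level from the root, left to right within each level.
Level 0: N
Level 1: Q, F
Level 2: Y, U, L, T
Level 3: G, Z, H, C
Level 4: W, S, R
Level 5: B
Full level-order sequence: N, Q, F, Y, U, L, T, G, Z, H, C, W, S, R, B.

15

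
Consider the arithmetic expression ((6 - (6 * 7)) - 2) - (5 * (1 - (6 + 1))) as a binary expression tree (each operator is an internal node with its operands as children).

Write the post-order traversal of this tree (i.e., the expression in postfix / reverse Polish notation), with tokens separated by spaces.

6 6 7 * - 2 - 5 1 6 1 + - * -

Post-order on an expression tree gives postfix notation: for each operator, emit left operand, right operand, then the operator.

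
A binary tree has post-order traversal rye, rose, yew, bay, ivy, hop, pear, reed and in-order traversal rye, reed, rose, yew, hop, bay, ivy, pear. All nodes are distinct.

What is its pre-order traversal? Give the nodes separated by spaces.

reed rye pear hop yew rose ivy bay

The last element of post-order is the root; it splits in-order into left and right subtrees.
Root reed: left subtree has 1 node {rye}, right has 6 {rose, yew, hop, bay, ivy, pear}.
  Root pear: left subtree has 5 nodes {rose, yew, hop, bay, ivy}, right has 0 { }.
    Root hop: left subtree has 2 nodes {rose, yew}, right has 2 {bay, ivy}.
      Root yew: left subtree has 1 node {rose}, right has 0 { }.
      Root ivy: left subtree has 1 node {bay}, right has 0 { }.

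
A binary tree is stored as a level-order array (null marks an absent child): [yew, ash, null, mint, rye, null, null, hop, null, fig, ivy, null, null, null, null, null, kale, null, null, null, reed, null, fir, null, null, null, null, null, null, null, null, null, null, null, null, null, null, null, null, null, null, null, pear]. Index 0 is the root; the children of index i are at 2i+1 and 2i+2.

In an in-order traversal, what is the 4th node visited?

In-order visits the left subtree, then the node, then the right subtree.
At yew: go left to ash.
  At ash: go left to mint.
    At mint: go left to hop.
      At hop: no left child.
      Visit hop.
      At hop: go right to kale.
        kale is a leaf — visit kale.
    Visit mint.
    At mint: no right child.
  Visit ash.
  At ash: go right to rye.
    At rye: go left to fig.
      At fig: no left child.
      Visit fig.
      At fig: go right to reed.
        At reed: no left child.
        Visit reed.
        At reed: go right to pear.
          pear is a leaf — visit pear.
    Visit rye.
    At rye: go right to ivy.
      At ivy: no left child.
      Visit ivy.
      At ivy: go right to fir.
        fir is a leaf — visit fir.
Visit yew.
At yew: no right child.
Full in-order sequence: hop, kale, mint, ash, fig, reed, pear, rye, ivy, fir, yew.

ash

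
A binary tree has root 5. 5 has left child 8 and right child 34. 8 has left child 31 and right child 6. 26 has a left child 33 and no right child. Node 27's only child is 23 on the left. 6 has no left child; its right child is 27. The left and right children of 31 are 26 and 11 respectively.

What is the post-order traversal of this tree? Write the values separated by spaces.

33 26 11 31 23 27 6 8 34 5

Post-order visits the left subtree, then the right subtree, then the node.
At 5: go left to 8.
  At 8: go left to 31.
    At 31: go left to 26.
      At 26: go left to 33.
        33 is a leaf — visit 33.
      At 26: no right child.
      Visit 26.
    At 31: go right to 11.
      11 is a leaf — visit 11.
    Visit 31.
  At 8: go right to 6.
    At 6: no left child.
    At 6: go right to 27.
      At 27: go left to 23.
        23 is a leaf — visit 23.
      At 27: no right child.
      Visit 27.
    Visit 6.
  Visit 8.
At 5: go right to 34.
  34 is a leaf — visit 34.
Visit 5.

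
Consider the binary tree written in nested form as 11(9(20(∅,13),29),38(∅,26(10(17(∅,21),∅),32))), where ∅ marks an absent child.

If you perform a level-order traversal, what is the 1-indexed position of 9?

2

Level-order visits nodes level by level from the root, left to right within each level.
Level 0: 11
Level 1: 9, 38
Level 2: 20, 29, 26
Level 3: 13, 10, 32
Level 4: 17
Level 5: 21
Full level-order sequence: 11, 9, 38, 20, 29, 26, 13, 10, 32, 17, 21.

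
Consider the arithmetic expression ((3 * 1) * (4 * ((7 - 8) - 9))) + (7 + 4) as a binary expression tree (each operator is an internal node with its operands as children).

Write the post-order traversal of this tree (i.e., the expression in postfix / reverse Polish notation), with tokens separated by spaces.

3 1 * 4 7 8 - 9 - * * 7 4 + +

Post-order on an expression tree gives postfix notation: for each operator, emit left operand, right operand, then the operator.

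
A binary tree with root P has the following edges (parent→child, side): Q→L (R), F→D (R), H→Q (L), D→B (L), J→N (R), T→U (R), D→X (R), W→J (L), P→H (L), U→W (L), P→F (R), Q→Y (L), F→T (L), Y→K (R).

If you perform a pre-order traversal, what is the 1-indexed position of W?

10

Pre-order visits the node, then its left subtree, then its right subtree.
Visit P.
At P: go left to H.
  Visit H.
  At H: go left to Q.
    Visit Q.
    At Q: go left to Y.
      Visit Y.
      At Y: no left child.
      At Y: go right to K.
        K is a leaf — visit K.
    At Q: go right to L.
      L is a leaf — visit L.
  At H: no right child.
At P: go right to F.
  Visit F.
  At F: go left to T.
    Visit T.
    At T: no left child.
    At T: go right to U.
      Visit U.
      At U: go left to W.
        Visit W.
        At W: go left to J.
          Visit J.
          At J: no left child.
          At J: go right to N.
            N is a leaf — visit N.
        At W: no right child.
      At U: no right child.
  At F: go right to D.
    Visit D.
    At D: go left to B.
      B is a leaf — visit B.
    At D: go right to X.
      X is a leaf — visit X.
Full pre-order sequence: P, H, Q, Y, K, L, F, T, U, W, J, N, D, B, X.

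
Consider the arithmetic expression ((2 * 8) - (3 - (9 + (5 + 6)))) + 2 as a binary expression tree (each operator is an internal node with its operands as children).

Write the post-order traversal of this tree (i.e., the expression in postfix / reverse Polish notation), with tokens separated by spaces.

Post-order on an expression tree gives postfix notation: for each operator, emit left operand, right operand, then the operator.

2 8 * 3 9 5 6 + + - - 2 +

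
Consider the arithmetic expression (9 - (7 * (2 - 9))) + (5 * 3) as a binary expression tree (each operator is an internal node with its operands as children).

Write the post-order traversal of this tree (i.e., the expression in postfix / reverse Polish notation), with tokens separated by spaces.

Post-order on an expression tree gives postfix notation: for each operator, emit left operand, right operand, then the operator.

9 7 2 9 - * - 5 3 * +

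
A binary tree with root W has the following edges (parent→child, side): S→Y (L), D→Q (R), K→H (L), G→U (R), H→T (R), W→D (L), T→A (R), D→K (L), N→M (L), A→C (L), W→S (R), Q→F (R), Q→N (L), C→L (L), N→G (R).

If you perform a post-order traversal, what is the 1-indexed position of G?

Post-order visits the left subtree, then the right subtree, then the node.
At W: go left to D.
  At D: go left to K.
    At K: go left to H.
      At H: no left child.
      At H: go right to T.
        At T: no left child.
        At T: go right to A.
          At A: go left to C.
            At C: go left to L.
              L is a leaf — visit L.
            At C: no right child.
            Visit C.
          At A: no right child.
          Visit A.
        Visit T.
      Visit H.
    At K: no right child.
    Visit K.
  At D: go right to Q.
    At Q: go left to N.
      At N: go left to M.
        M is a leaf — visit M.
      At N: go right to G.
        At G: no left child.
        At G: go right to U.
          U is a leaf — visit U.
        Visit G.
      Visit N.
    At Q: go right to F.
      F is a leaf — visit F.
    Visit Q.
  Visit D.
At W: go right to S.
  At S: go left to Y.
    Y is a leaf — visit Y.
  At S: no right child.
  Visit S.
Visit W.
Full post-order sequence: L, C, A, T, H, K, M, U, G, N, F, Q, D, Y, S, W.

9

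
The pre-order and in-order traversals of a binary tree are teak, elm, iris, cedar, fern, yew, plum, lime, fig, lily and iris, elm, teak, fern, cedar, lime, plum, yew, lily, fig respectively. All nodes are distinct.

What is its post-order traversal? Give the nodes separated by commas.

The first element of pre-order is the root; it splits in-order into left and right subtrees.
Root teak: left subtree has 2 nodes {iris, elm}, right has 7 {fern, cedar, lime, plum, yew, lily, fig}.
  Root elm: left subtree has 1 node {iris}, right has 0 { }.
  Root cedar: left subtree has 1 node {fern}, right has 5 {lime, plum, yew, lily, fig}.
    Root yew: left subtree has 2 nodes {lime, plum}, right has 2 {lily, fig}.
      Root plum: left subtree has 1 node {lime}, right has 0 { }.
      Root fig: left subtree has 1 node {lily}, right has 0 { }.

iris, elm, fern, lime, plum, lily, fig, yew, cedar, teak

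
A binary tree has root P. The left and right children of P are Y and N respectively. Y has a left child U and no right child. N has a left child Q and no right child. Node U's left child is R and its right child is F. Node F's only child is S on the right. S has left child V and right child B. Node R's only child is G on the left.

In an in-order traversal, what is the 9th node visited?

P

In-order visits the left subtree, then the node, then the right subtree.
At P: go left to Y.
  At Y: go left to U.
    At U: go left to R.
      At R: go left to G.
        G is a leaf — visit G.
      Visit R.
      At R: no right child.
    Visit U.
    At U: go right to F.
      At F: no left child.
      Visit F.
      At F: go right to S.
        At S: go left to V.
          V is a leaf — visit V.
        Visit S.
        At S: go right to B.
          B is a leaf — visit B.
  Visit Y.
  At Y: no right child.
Visit P.
At P: go right to N.
  At N: go left to Q.
    Q is a leaf — visit Q.
  Visit N.
  At N: no right child.
Full in-order sequence: G, R, U, F, V, S, B, Y, P, Q, N.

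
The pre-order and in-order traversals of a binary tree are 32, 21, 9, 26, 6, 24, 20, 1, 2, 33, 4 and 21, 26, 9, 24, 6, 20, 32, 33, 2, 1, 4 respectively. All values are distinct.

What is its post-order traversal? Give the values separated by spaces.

The first element of pre-order is the root; it splits in-order into left and right subtrees.
Root 32: left subtree has 6 nodes {21, 26, 9, 24, 6, 20}, right has 4 {33, 2, 1, 4}.
  Root 21: left subtree has 0 nodes { }, right has 5 {26, 9, 24, 6, 20}.
    Root 9: left subtree has 1 node {26}, right has 3 {24, 6, 20}.
      Root 6: left subtree has 1 node {24}, right has 1 {20}.
  Root 1: left subtree has 2 nodes {33, 2}, right has 1 {4}.
    Root 2: left subtree has 1 node {33}, right has 0 { }.

26 24 20 6 9 21 33 2 4 1 32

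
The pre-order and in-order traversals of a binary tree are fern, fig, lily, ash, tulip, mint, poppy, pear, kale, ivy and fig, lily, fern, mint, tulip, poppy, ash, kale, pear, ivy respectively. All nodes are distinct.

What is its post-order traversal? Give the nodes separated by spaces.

lily fig mint poppy tulip kale ivy pear ash fern

The first element of pre-order is the root; it splits in-order into left and right subtrees.
Root fern: left subtree has 2 nodes {fig, lily}, right has 7 {mint, tulip, poppy, ash, kale, pear, ivy}.
  Root fig: left subtree has 0 nodes { }, right has 1 {lily}.
  Root ash: left subtree has 3 nodes {mint, tulip, poppy}, right has 3 {kale, pear, ivy}.
    Root tulip: left subtree has 1 node {mint}, right has 1 {poppy}.
    Root pear: left subtree has 1 node {kale}, right has 1 {ivy}.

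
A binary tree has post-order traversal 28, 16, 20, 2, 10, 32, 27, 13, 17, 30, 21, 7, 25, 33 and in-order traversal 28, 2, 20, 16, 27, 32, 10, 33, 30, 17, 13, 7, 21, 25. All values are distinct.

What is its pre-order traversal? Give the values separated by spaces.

33 27 2 28 20 16 32 10 25 7 30 17 13 21

The last element of post-order is the root; it splits in-order into left and right subtrees.
Root 33: left subtree has 7 nodes {28, 2, 20, 16, 27, 32, 10}, right has 6 {30, 17, 13, 7, 21, 25}.
  Root 27: left subtree has 4 nodes {28, 2, 20, 16}, right has 2 {32, 10}.
    Root 2: left subtree has 1 node {28}, right has 2 {20, 16}.
      Root 20: left subtree has 0 nodes { }, right has 1 {16}.
    Root 32: left subtree has 0 nodes { }, right has 1 {10}.
  Root 25: left subtree has 5 nodes {30, 17, 13, 7, 21}, right has 0 { }.
    Root 7: left subtree has 3 nodes {30, 17, 13}, right has 1 {21}.
      Root 30: left subtree has 0 nodes { }, right has 2 {17, 13}.
        Root 17: left subtree has 0 nodes { }, right has 1 {13}.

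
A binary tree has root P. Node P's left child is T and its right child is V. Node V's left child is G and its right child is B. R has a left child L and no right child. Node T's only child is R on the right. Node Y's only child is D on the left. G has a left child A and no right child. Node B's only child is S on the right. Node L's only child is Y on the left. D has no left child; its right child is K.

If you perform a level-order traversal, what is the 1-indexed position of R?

Level-order visits nodes level by level from the root, left to right within each level.
Level 0: P
Level 1: T, V
Level 2: R, G, B
Level 3: L, A, S
Level 4: Y
Level 5: D
Level 6: K
Full level-order sequence: P, T, V, R, G, B, L, A, S, Y, D, K.

4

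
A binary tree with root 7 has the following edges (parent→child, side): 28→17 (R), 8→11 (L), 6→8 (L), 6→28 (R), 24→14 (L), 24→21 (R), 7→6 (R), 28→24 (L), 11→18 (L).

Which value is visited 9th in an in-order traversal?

In-order visits the left subtree, then the node, then the right subtree.
At 7: no left child.
Visit 7.
At 7: go right to 6.
  At 6: go left to 8.
    At 8: go left to 11.
      At 11: go left to 18.
        18 is a leaf — visit 18.
      Visit 11.
      At 11: no right child.
    Visit 8.
    At 8: no right child.
  Visit 6.
  At 6: go right to 28.
    At 28: go left to 24.
      At 24: go left to 14.
        14 is a leaf — visit 14.
      Visit 24.
      At 24: go right to 21.
        21 is a leaf — visit 21.
    Visit 28.
    At 28: go right to 17.
      17 is a leaf — visit 17.
Full in-order sequence: 7, 18, 11, 8, 6, 14, 24, 21, 28, 17.

28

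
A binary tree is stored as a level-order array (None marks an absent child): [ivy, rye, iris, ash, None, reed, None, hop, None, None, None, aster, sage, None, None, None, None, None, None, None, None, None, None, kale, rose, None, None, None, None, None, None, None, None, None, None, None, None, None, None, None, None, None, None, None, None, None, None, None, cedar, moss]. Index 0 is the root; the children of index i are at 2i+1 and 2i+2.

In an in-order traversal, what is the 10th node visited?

In-order visits the left subtree, then the node, then the right subtree.
At ivy: go left to rye.
  At rye: go left to ash.
    At ash: go left to hop.
      hop is a leaf — visit hop.
    Visit ash.
    At ash: no right child.
  Visit rye.
  At rye: no right child.
Visit ivy.
At ivy: go right to iris.
  At iris: go left to reed.
    At reed: go left to aster.
      At aster: go left to kale.
        At kale: no left child.
        Visit kale.
        At kale: go right to cedar.
          cedar is a leaf — visit cedar.
      Visit aster.
      At aster: go right to rose.
        At rose: go left to moss.
          moss is a leaf — visit moss.
        Visit rose.
        At rose: no right child.
    Visit reed.
    At reed: go right to sage.
      sage is a leaf — visit sage.
  Visit iris.
  At iris: no right child.
Full in-order sequence: hop, ash, rye, ivy, kale, cedar, aster, moss, rose, reed, sage, iris.

reed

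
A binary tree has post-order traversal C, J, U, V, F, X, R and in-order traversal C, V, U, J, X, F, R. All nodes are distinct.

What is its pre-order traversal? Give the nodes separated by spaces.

The last element of post-order is the root; it splits in-order into left and right subtrees.
Root R: left subtree has 6 nodes {C, V, U, J, X, F}, right has 0 { }.
  Root X: left subtree has 4 nodes {C, V, U, J}, right has 1 {F}.
    Root V: left subtree has 1 node {C}, right has 2 {U, J}.
      Root U: left subtree has 0 nodes { }, right has 1 {J}.

R X V C U J F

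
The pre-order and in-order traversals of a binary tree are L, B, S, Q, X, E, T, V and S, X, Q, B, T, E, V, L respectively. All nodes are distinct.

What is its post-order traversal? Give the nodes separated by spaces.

X Q S T V E B L

The first element of pre-order is the root; it splits in-order into left and right subtrees.
Root L: left subtree has 7 nodes {S, X, Q, B, T, E, V}, right has 0 { }.
  Root B: left subtree has 3 nodes {S, X, Q}, right has 3 {T, E, V}.
    Root S: left subtree has 0 nodes { }, right has 2 {X, Q}.
      Root Q: left subtree has 1 node {X}, right has 0 { }.
    Root E: left subtree has 1 node {T}, right has 1 {V}.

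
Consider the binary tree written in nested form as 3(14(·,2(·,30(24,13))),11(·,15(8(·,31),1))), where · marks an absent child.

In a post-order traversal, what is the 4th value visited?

Post-order visits the left subtree, then the right subtree, then the node.
At 3: go left to 14.
  At 14: no left child.
  At 14: go right to 2.
    At 2: no left child.
    At 2: go right to 30.
      At 30: go left to 24.
        24 is a leaf — visit 24.
      At 30: go right to 13.
        13 is a leaf — visit 13.
      Visit 30.
    Visit 2.
  Visit 14.
At 3: go right to 11.
  At 11: no left child.
  At 11: go right to 15.
    At 15: go left to 8.
      At 8: no left child.
      At 8: go right to 31.
        31 is a leaf — visit 31.
      Visit 8.
    At 15: go right to 1.
      1 is a leaf — visit 1.
    Visit 15.
  Visit 11.
Visit 3.
Full post-order sequence: 24, 13, 30, 2, 14, 31, 8, 1, 15, 11, 3.

2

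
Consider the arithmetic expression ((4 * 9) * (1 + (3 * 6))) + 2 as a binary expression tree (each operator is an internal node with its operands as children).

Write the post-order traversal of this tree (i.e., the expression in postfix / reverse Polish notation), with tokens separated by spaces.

Post-order on an expression tree gives postfix notation: for each operator, emit left operand, right operand, then the operator.

4 9 * 1 3 6 * + * 2 +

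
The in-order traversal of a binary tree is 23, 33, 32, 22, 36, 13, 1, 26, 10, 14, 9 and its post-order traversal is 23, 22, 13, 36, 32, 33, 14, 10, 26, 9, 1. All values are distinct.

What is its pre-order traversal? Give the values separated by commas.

The last element of post-order is the root; it splits in-order into left and right subtrees.
Root 1: left subtree has 6 nodes {23, 33, 32, 22, 36, 13}, right has 4 {26, 10, 14, 9}.
  Root 33: left subtree has 1 node {23}, right has 4 {32, 22, 36, 13}.
    Root 32: left subtree has 0 nodes { }, right has 3 {22, 36, 13}.
      Root 36: left subtree has 1 node {22}, right has 1 {13}.
  Root 9: left subtree has 3 nodes {26, 10, 14}, right has 0 { }.
    Root 26: left subtree has 0 nodes { }, right has 2 {10, 14}.
      Root 10: left subtree has 0 nodes { }, right has 1 {14}.

1, 33, 23, 32, 36, 22, 13, 9, 26, 10, 14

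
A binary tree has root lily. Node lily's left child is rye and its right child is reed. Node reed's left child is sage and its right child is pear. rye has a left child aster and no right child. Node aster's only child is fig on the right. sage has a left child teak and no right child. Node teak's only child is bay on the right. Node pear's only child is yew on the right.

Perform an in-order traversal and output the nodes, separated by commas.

aster, fig, rye, lily, teak, bay, sage, reed, pear, yew

In-order visits the left subtree, then the node, then the right subtree.
At lily: go left to rye.
  At rye: go left to aster.
    At aster: no left child.
    Visit aster.
    At aster: go right to fig.
      fig is a leaf — visit fig.
  Visit rye.
  At rye: no right child.
Visit lily.
At lily: go right to reed.
  At reed: go left to sage.
    At sage: go left to teak.
      At teak: no left child.
      Visit teak.
      At teak: go right to bay.
        bay is a leaf — visit bay.
    Visit sage.
    At sage: no right child.
  Visit reed.
  At reed: go right to pear.
    At pear: no left child.
    Visit pear.
    At pear: go right to yew.
      yew is a leaf — visit yew.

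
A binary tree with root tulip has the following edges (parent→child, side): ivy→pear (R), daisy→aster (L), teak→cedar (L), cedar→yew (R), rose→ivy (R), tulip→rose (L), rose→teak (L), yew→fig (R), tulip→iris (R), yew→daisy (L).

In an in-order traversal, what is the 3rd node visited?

In-order visits the left subtree, then the node, then the right subtree.
At tulip: go left to rose.
  At rose: go left to teak.
    At teak: go left to cedar.
      At cedar: no left child.
      Visit cedar.
      At cedar: go right to yew.
        At yew: go left to daisy.
          At daisy: go left to aster.
            aster is a leaf — visit aster.
          Visit daisy.
          At daisy: no right child.
        Visit yew.
        At yew: go right to fig.
          fig is a leaf — visit fig.
    Visit teak.
    At teak: no right child.
  Visit rose.
  At rose: go right to ivy.
    At ivy: no left child.
    Visit ivy.
    At ivy: go right to pear.
      pear is a leaf — visit pear.
Visit tulip.
At tulip: go right to iris.
  iris is a leaf — visit iris.
Full in-order sequence: cedar, aster, daisy, yew, fig, teak, rose, ivy, pear, tulip, iris.

daisy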